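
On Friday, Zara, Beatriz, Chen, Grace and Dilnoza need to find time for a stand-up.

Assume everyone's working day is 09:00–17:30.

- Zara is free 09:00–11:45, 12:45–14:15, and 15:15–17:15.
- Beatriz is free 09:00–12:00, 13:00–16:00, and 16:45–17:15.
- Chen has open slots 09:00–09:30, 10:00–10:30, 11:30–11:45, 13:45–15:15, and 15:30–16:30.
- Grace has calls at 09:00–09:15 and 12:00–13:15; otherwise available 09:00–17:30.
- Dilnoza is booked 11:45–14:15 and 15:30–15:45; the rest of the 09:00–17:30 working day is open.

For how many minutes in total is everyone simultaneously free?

Grace free within 09:00–17:30: 09:15–12:00, 13:15–17:30.
Dilnoza free within 09:00–17:30: 09:00–11:45, 14:15–15:30, 15:45–17:30.
Zara ∩ Beatriz: 09:00–11:45, 13:00–14:15, 15:15–16:00, 16:45–17:15.
Zara ∩ Beatriz ∩ Chen: 09:00–09:30, 10:00–10:30, 11:30–11:45, 13:45–14:15, 15:30–16:00.
Zara ∩ Beatriz ∩ Chen ∩ Grace: 09:15–09:30, 10:00–10:30, 11:30–11:45, 13:45–14:15, 15:30–16:00.
Zara ∩ Beatriz ∩ Chen ∩ Grace ∩ Dilnoza: 09:15–09:30, 10:00–10:30, 11:30–11:45, 15:45–16:00.
Total common minutes: 15 + 30 + 15 + 15 = 75.

75 minutes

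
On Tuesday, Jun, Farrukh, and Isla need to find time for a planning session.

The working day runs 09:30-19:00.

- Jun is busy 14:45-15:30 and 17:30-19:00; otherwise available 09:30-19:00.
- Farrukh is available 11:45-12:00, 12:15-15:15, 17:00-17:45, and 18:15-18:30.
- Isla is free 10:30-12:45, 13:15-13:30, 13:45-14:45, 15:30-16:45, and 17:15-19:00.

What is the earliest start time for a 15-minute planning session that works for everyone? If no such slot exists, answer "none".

Jun free within 09:30–19:00: 09:30–14:45, 15:30–17:30.
Jun ∩ Farrukh: 11:45–12:00, 12:15–14:45, 17:00–17:30.
Jun ∩ Farrukh ∩ Isla: 11:45–12:00, 12:15–12:45, 13:15–13:30, 13:45–14:45, 17:15–17:30.
Windows ≥ 15 min: 11:45–12:00, 12:15–12:45, 13:15–13:30, 13:45–14:45, 17:15–17:30.
Earliest such window starts at 11:45.

11:45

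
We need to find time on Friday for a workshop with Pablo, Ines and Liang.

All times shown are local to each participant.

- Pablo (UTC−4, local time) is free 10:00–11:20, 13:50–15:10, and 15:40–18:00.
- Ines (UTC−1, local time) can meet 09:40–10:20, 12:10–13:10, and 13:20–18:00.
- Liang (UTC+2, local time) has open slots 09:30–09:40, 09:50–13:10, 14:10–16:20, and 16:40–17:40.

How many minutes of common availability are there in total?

Pablo → UTC: 14:00–15:20, 17:50–19:10, 19:40–22:00.
Ines → UTC: 10:40–11:20, 13:10–14:10, 14:20–19:00.
Liang → UTC: 07:30–07:40, 07:50–11:10, 12:10–14:20, 14:40–15:40.
Pablo ∩ Ines: 14:00–14:10, 14:20–15:20, 17:50–19:00.
Pablo ∩ Ines ∩ Liang: 14:00–14:10, 14:40–15:20.
Total common minutes: 10 + 40 = 50.

50 minutes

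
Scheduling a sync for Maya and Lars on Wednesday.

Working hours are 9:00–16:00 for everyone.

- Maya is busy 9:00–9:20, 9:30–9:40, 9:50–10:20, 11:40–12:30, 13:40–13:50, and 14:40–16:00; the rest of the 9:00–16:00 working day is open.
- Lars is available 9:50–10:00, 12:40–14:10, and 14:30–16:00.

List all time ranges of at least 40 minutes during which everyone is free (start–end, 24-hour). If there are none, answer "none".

Maya free within 09:00–16:00: 09:20–09:30, 09:40–09:50, 10:20–11:40, 12:30–13:40, 13:50–14:40.
Maya ∩ Lars: 12:40–13:40, 13:50–14:10, 14:30–14:40.
Windows ≥ 40 min: 12:40–13:40.

12:40–13:40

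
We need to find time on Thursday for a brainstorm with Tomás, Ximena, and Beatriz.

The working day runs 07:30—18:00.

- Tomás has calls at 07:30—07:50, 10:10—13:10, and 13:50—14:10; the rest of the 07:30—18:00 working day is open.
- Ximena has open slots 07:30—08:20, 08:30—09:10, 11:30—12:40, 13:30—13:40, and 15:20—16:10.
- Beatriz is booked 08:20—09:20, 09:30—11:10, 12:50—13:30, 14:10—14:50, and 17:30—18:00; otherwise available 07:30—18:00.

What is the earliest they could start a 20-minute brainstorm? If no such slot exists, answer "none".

Tomás free within 07:30–18:00: 07:50–10:10, 13:10–13:50, 14:10–18:00.
Beatriz free within 07:30–18:00: 07:30–08:20, 09:20–09:30, 11:10–12:50, 13:30–14:10, 14:50–17:30.
Tomás ∩ Ximena: 07:50–08:20, 08:30–09:10, 13:30–13:40, 15:20–16:10.
Tomás ∩ Ximena ∩ Beatriz: 07:50–08:20, 13:30–13:40, 15:20–16:10.
Windows ≥ 20 min: 07:50–08:20, 15:20–16:10.
Earliest such window starts at 07:50.

07:50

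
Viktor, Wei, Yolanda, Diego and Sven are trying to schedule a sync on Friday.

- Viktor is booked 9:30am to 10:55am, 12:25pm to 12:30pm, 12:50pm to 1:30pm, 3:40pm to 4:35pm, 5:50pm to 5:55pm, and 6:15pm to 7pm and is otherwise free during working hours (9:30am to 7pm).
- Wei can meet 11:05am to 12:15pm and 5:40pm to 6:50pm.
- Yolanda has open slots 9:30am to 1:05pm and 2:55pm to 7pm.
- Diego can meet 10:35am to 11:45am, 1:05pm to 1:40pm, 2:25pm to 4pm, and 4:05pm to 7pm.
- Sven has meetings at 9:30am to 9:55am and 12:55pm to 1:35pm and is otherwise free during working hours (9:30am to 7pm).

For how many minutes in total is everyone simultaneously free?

70 minutes

Viktor free within 09:30–19:00: 10:55–12:25, 12:30–12:50, 13:30–15:40, 16:35–17:50, 17:55–18:15.
Sven free within 09:30–19:00: 09:55–12:55, 13:35–19:00.
Viktor ∩ Wei: 11:05–12:15, 17:40–17:50, 17:55–18:15.
Viktor ∩ Wei ∩ Yolanda: 11:05–12:15, 17:40–17:50, 17:55–18:15.
Viktor ∩ Wei ∩ Yolanda ∩ Diego: 11:05–11:45, 17:40–17:50, 17:55–18:15.
Viktor ∩ Wei ∩ Yolanda ∩ Diego ∩ Sven: 11:05–11:45, 17:40–17:50, 17:55–18:15.
Total common minutes: 40 + 10 + 20 = 70.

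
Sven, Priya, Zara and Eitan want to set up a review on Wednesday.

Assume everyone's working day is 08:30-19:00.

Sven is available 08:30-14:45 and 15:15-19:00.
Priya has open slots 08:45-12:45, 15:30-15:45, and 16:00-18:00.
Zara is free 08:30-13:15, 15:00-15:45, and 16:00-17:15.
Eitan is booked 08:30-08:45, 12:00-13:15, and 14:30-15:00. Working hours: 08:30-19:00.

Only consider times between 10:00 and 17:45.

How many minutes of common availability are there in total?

Eitan free within 08:30–19:00: 08:45–12:00, 13:15–14:30, 15:00–19:00.
Sven ∩ Priya: 08:45–12:45, 15:30–15:45, 16:00–18:00.
Sven ∩ Priya ∩ Zara: 08:45–12:45, 15:30–15:45, 16:00–17:15.
Sven ∩ Priya ∩ Zara ∩ Eitan: 08:45–12:00, 15:30–15:45, 16:00–17:15.
Restricted to 10:00–17:45: 10:00–12:00, 15:30–15:45, 16:00–17:15.
Total common minutes: 120 + 15 + 75 = 210.

210 minutes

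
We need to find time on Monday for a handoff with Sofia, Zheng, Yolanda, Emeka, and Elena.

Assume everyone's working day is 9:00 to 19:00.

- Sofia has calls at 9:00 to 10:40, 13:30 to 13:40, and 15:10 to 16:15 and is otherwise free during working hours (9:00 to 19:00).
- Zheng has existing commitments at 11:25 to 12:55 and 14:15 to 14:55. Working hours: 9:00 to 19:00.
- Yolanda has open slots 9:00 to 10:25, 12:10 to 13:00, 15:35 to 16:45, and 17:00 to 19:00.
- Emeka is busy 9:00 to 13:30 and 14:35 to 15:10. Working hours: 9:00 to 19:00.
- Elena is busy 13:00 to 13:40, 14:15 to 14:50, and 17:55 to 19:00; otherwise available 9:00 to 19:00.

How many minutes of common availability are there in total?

Sofia free within 09:00–19:00: 10:40–13:30, 13:40–15:10, 16:15–19:00.
Zheng free within 09:00–19:00: 09:00–11:25, 12:55–14:15, 14:55–19:00.
Emeka free within 09:00–19:00: 13:30–14:35, 15:10–19:00.
Elena free within 09:00–19:00: 09:00–13:00, 13:40–14:15, 14:50–17:55.
Sofia ∩ Zheng: 10:40–11:25, 12:55–13:30, 13:40–14:15, 14:55–15:10, 16:15–19:00.
Sofia ∩ Zheng ∩ Yolanda: 12:55–13:00, 16:15–16:45, 17:00–19:00.
Sofia ∩ Zheng ∩ Yolanda ∩ Emeka: 16:15–16:45, 17:00–19:00.
Sofia ∩ Zheng ∩ Yolanda ∩ Emeka ∩ Elena: 16:15–16:45, 17:00–17:55.
Total common minutes: 30 + 55 = 85.

85 minutes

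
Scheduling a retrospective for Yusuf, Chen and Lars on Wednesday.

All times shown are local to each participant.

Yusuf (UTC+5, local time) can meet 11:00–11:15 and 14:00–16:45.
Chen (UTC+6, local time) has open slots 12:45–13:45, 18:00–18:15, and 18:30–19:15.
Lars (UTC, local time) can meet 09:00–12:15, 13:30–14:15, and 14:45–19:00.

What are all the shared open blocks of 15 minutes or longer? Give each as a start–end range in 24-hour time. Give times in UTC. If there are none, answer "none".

Yusuf → UTC: 06:00–06:15, 09:00–11:45.
Chen → UTC: 06:45–07:45, 12:00–12:15, 12:30–13:15.
Lars → UTC: 09:00–12:15, 13:30–14:15, 14:45–19:00.
Yusuf ∩ Chen: (none).
Yusuf ∩ Chen ∩ Lars: (none).
Windows ≥ 15 min: (none).

none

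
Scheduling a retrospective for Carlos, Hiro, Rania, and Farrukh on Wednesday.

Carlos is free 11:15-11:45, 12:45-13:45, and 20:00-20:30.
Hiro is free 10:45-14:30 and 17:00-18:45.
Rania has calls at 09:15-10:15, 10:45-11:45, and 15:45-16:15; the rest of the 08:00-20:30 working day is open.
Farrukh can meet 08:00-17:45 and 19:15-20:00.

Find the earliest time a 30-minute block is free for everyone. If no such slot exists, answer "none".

Rania free within 08:00–20:30: 08:00–09:15, 10:15–10:45, 11:45–15:45, 16:15–20:30.
Carlos ∩ Hiro: 11:15–11:45, 12:45–13:45.
Carlos ∩ Hiro ∩ Rania: 12:45–13:45.
Carlos ∩ Hiro ∩ Rania ∩ Farrukh: 12:45–13:45.
Windows ≥ 30 min: 12:45–13:45.
Earliest such window starts at 12:45.

12:45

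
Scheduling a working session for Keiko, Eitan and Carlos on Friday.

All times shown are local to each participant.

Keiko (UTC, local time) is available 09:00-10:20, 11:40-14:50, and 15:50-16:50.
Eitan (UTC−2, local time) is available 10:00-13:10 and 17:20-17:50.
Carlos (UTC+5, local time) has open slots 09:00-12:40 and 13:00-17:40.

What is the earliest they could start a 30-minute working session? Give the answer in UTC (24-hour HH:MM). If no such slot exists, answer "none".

Keiko → UTC: 09:00–10:20, 11:40–14:50, 15:50–16:50.
Eitan → UTC: 12:00–15:10, 19:20–19:50.
Carlos → UTC: 04:00–07:40, 08:00–12:40.
Keiko ∩ Eitan: 12:00–14:50.
Keiko ∩ Eitan ∩ Carlos: 12:00–12:40.
Windows ≥ 30 min: 12:00–12:40.
Earliest such window starts at 12:00.

12:00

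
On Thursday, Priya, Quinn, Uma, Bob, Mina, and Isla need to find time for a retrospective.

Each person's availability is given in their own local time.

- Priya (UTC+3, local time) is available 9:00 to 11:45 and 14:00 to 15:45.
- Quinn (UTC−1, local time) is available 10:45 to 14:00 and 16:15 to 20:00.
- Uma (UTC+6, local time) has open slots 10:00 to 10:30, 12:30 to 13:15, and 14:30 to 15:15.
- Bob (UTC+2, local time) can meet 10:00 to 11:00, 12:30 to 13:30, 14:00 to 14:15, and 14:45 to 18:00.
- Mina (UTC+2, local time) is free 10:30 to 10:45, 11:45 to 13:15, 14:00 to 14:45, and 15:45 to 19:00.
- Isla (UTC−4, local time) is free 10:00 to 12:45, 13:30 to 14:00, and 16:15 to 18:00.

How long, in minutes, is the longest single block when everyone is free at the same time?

0 minutes

Priya → UTC: 06:00–08:45, 11:00–12:45.
Quinn → UTC: 11:45–15:00, 17:15–21:00.
Uma → UTC: 04:00–04:30, 06:30–07:15, 08:30–09:15.
Bob → UTC: 08:00–09:00, 10:30–11:30, 12:00–12:15, 12:45–16:00.
Mina → UTC: 08:30–08:45, 09:45–11:15, 12:00–12:45, 13:45–17:00.
Isla → UTC: 14:00–16:45, 17:30–18:00, 20:15–22:00.
Priya ∩ Quinn: 11:45–12:45.
Priya ∩ Quinn ∩ Uma: (none).
Priya ∩ Quinn ∩ Uma ∩ Bob: (none).
Priya ∩ Quinn ∩ Uma ∩ Bob ∩ Mina: (none).
Priya ∩ Quinn ∩ Uma ∩ Bob ∩ Mina ∩ Isla: (none).
No common window.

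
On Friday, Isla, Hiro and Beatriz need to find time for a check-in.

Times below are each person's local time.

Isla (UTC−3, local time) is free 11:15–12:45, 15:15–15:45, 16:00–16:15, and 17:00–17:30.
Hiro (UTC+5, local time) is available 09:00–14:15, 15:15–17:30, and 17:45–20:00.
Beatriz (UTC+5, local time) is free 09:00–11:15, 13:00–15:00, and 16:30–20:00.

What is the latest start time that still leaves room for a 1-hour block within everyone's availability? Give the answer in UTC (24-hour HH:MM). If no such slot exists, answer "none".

none

Isla → UTC: 14:15–15:45, 18:15–18:45, 19:00–19:15, 20:00–20:30.
Hiro → UTC: 04:00–09:15, 10:15–12:30, 12:45–15:00.
Beatriz → UTC: 04:00–06:15, 08:00–10:00, 11:30–15:00.
Isla ∩ Hiro: 14:15–15:00.
Isla ∩ Hiro ∩ Beatriz: 14:15–15:00.
Windows ≥ 60 min: (none).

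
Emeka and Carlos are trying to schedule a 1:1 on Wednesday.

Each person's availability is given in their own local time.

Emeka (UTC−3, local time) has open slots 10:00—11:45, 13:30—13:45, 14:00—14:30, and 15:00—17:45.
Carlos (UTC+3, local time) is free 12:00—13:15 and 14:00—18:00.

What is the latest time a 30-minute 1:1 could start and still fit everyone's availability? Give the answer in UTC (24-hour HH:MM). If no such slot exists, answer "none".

Emeka → UTC: 13:00–14:45, 16:30–16:45, 17:00–17:30, 18:00–20:45.
Carlos → UTC: 09:00–10:15, 11:00–15:00.
Emeka ∩ Carlos: 13:00–14:45.
Windows ≥ 30 min: 13:00–14:45.
Latest start in the last window 13:00–14:45 is 14:45 − 30 min = 14:15.

14:15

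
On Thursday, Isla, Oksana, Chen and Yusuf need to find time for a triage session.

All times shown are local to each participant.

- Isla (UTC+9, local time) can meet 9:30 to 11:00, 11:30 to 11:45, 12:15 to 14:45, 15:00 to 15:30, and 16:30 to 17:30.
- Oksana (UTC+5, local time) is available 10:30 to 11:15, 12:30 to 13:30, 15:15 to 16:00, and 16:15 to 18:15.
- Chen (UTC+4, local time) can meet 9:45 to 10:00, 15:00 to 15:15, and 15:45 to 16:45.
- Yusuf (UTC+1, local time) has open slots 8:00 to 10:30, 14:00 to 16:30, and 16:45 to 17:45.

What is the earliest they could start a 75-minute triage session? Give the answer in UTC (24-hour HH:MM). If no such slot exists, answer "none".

none

Isla → UTC: 00:30–02:00, 02:30–02:45, 03:15–05:45, 06:00–06:30, 07:30–08:30.
Oksana → UTC: 05:30–06:15, 07:30–08:30, 10:15–11:00, 11:15–13:15.
Chen → UTC: 05:45–06:00, 11:00–11:15, 11:45–12:45.
Yusuf → UTC: 07:00–09:30, 13:00–15:30, 15:45–16:45.
Isla ∩ Oksana: 05:30–05:45, 06:00–06:15, 07:30–08:30.
Isla ∩ Oksana ∩ Chen: (none).
Isla ∩ Oksana ∩ Chen ∩ Yusuf: (none).
Windows ≥ 75 min: (none).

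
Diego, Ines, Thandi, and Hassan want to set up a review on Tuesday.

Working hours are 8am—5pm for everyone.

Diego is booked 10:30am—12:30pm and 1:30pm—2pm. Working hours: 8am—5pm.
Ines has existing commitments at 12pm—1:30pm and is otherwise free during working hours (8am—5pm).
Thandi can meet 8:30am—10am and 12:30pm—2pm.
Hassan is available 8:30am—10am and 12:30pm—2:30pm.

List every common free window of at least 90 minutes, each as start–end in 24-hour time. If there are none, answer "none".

08:30–10:00

Diego free within 08:00–17:00: 08:00–10:30, 12:30–13:30, 14:00–17:00.
Ines free within 08:00–17:00: 08:00–12:00, 13:30–17:00.
Diego ∩ Ines: 08:00–10:30, 14:00–17:00.
Diego ∩ Ines ∩ Thandi: 08:30–10:00.
Diego ∩ Ines ∩ Thandi ∩ Hassan: 08:30–10:00.
Windows ≥ 90 min: 08:30–10:00.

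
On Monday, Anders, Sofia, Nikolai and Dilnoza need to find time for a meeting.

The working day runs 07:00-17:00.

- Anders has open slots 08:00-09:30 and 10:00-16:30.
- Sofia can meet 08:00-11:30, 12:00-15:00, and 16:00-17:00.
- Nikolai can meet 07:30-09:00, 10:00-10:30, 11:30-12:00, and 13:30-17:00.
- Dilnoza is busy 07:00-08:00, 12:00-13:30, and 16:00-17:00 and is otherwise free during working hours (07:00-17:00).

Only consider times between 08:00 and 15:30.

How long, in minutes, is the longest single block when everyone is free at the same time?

90 minutes

Dilnoza free within 07:00–17:00: 08:00–12:00, 13:30–16:00.
Anders ∩ Sofia: 08:00–09:30, 10:00–11:30, 12:00–15:00, 16:00–16:30.
Anders ∩ Sofia ∩ Nikolai: 08:00–09:00, 10:00–10:30, 13:30–15:00, 16:00–16:30.
Anders ∩ Sofia ∩ Nikolai ∩ Dilnoza: 08:00–09:00, 10:00–10:30, 13:30–15:00.
Restricted to 08:00–15:30: 08:00–09:00, 10:00–10:30, 13:30–15:00.
Common window lengths: 60, 30, 90 min; longest is 90.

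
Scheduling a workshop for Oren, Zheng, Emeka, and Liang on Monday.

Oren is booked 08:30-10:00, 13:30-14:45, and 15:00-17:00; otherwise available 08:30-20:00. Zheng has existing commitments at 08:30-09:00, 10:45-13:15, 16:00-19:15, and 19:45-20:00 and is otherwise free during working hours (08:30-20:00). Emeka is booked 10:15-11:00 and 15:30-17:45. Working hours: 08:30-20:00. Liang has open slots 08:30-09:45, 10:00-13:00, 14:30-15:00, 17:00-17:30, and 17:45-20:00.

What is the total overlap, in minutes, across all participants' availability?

60 minutes

Oren free within 08:30–20:00: 10:00–13:30, 14:45–15:00, 17:00–20:00.
Zheng free within 08:30–20:00: 09:00–10:45, 13:15–16:00, 19:15–19:45.
Emeka free within 08:30–20:00: 08:30–10:15, 11:00–15:30, 17:45–20:00.
Oren ∩ Zheng: 10:00–10:45, 13:15–13:30, 14:45–15:00, 19:15–19:45.
Oren ∩ Zheng ∩ Emeka: 10:00–10:15, 13:15–13:30, 14:45–15:00, 19:15–19:45.
Oren ∩ Zheng ∩ Emeka ∩ Liang: 10:00–10:15, 14:45–15:00, 19:15–19:45.
Total common minutes: 15 + 15 + 30 = 60.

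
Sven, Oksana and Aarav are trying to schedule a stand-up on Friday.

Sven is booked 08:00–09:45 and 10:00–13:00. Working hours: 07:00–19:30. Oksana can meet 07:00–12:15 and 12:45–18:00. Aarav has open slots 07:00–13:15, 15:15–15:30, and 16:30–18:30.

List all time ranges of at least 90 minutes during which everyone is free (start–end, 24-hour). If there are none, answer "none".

16:30–18:00

Sven free within 07:00–19:30: 07:00–08:00, 09:45–10:00, 13:00–19:30.
Sven ∩ Oksana: 07:00–08:00, 09:45–10:00, 13:00–18:00.
Sven ∩ Oksana ∩ Aarav: 07:00–08:00, 09:45–10:00, 13:00–13:15, 15:15–15:30, 16:30–18:00.
Windows ≥ 90 min: 16:30–18:00.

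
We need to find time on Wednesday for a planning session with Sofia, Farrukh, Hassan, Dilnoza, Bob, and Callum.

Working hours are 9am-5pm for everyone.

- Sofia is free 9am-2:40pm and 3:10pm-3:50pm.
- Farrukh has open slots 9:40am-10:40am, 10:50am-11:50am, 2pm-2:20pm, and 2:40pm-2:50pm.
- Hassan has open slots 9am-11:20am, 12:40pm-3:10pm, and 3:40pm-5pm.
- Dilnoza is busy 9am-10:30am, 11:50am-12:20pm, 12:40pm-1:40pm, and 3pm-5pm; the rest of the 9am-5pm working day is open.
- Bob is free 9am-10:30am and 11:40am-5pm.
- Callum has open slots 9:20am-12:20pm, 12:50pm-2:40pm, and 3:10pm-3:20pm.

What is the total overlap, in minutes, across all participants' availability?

20 minutes

Dilnoza free within 09:00–17:00: 10:30–11:50, 12:20–12:40, 13:40–15:00.
Sofia ∩ Farrukh: 09:40–10:40, 10:50–11:50, 14:00–14:20.
Sofia ∩ Farrukh ∩ Hassan: 09:40–10:40, 10:50–11:20, 14:00–14:20.
Sofia ∩ Farrukh ∩ Hassan ∩ Dilnoza: 10:30–10:40, 10:50–11:20, 14:00–14:20.
Sofia ∩ Farrukh ∩ Hassan ∩ Dilnoza ∩ Bob: 14:00–14:20.
Sofia ∩ Farrukh ∩ Hassan ∩ Dilnoza ∩ Bob ∩ Callum: 14:00–14:20.
Total common minutes: 20.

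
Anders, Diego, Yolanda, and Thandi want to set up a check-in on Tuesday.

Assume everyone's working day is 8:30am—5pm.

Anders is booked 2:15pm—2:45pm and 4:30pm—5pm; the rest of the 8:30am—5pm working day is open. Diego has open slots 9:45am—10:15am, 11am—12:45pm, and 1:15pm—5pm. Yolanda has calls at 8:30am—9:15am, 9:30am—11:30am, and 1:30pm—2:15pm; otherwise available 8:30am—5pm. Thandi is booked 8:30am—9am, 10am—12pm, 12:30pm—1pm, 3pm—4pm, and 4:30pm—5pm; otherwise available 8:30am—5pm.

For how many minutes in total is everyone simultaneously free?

Anders free within 08:30–17:00: 08:30–14:15, 14:45–16:30.
Yolanda free within 08:30–17:00: 09:15–09:30, 11:30–13:30, 14:15–17:00.
Thandi free within 08:30–17:00: 09:00–10:00, 12:00–12:30, 13:00–15:00, 16:00–16:30.
Anders ∩ Diego: 09:45–10:15, 11:00–12:45, 13:15–14:15, 14:45–16:30.
Anders ∩ Diego ∩ Yolanda: 11:30–12:45, 13:15–13:30, 14:45–16:30.
Anders ∩ Diego ∩ Yolanda ∩ Thandi: 12:00–12:30, 13:15–13:30, 14:45–15:00, 16:00–16:30.
Total common minutes: 30 + 15 + 15 + 30 = 90.

90 minutes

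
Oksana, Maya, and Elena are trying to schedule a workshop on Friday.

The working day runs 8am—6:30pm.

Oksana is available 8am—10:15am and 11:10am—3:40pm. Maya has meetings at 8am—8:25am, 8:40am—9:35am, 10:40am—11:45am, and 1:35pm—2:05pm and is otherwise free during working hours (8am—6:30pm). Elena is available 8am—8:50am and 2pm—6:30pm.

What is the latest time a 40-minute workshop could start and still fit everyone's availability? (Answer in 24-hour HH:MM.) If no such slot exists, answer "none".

15:00

Maya free within 08:00–18:30: 08:25–08:40, 09:35–10:40, 11:45–13:35, 14:05–18:30.
Oksana ∩ Maya: 08:25–08:40, 09:35–10:15, 11:45–13:35, 14:05–15:40.
Oksana ∩ Maya ∩ Elena: 08:25–08:40, 14:05–15:40.
Windows ≥ 40 min: 14:05–15:40.
Latest start in the last window 14:05–15:40 is 15:40 − 40 min = 15:00.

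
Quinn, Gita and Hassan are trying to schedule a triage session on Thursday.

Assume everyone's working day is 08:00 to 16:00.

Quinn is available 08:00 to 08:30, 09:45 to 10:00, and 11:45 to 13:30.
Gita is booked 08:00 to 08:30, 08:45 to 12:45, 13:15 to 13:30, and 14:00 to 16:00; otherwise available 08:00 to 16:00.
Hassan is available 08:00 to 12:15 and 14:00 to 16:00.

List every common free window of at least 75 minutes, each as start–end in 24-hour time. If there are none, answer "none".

none

Gita free within 08:00–16:00: 08:30–08:45, 12:45–13:15, 13:30–14:00.
Quinn ∩ Gita: 12:45–13:15.
Quinn ∩ Gita ∩ Hassan: (none).
Windows ≥ 75 min: (none).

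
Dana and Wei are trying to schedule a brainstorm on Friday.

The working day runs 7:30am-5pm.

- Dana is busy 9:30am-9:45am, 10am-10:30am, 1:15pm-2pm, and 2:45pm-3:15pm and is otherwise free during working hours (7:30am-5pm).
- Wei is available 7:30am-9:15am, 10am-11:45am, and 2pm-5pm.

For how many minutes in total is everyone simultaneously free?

330 minutes

Dana free within 07:30–17:00: 07:30–09:30, 09:45–10:00, 10:30–13:15, 14:00–14:45, 15:15–17:00.
Dana ∩ Wei: 07:30–09:15, 10:30–11:45, 14:00–14:45, 15:15–17:00.
Total common minutes: 105 + 75 + 45 + 105 = 330.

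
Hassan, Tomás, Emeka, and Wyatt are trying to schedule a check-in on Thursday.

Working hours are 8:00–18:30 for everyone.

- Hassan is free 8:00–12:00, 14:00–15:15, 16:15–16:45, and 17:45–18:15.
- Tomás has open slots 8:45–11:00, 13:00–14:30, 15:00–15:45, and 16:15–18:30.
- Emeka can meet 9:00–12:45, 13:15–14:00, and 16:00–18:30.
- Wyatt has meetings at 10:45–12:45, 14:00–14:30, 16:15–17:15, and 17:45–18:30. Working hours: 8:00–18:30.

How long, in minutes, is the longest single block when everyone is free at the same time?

Wyatt free within 08:00–18:30: 08:00–10:45, 12:45–14:00, 14:30–16:15, 17:15–17:45.
Hassan ∩ Tomás: 08:45–11:00, 14:00–14:30, 15:00–15:15, 16:15–16:45, 17:45–18:15.
Hassan ∩ Tomás ∩ Emeka: 09:00–11:00, 16:15–16:45, 17:45–18:15.
Hassan ∩ Tomás ∩ Emeka ∩ Wyatt: 09:00–10:45.
Single common window of 105 minutes.

105 minutes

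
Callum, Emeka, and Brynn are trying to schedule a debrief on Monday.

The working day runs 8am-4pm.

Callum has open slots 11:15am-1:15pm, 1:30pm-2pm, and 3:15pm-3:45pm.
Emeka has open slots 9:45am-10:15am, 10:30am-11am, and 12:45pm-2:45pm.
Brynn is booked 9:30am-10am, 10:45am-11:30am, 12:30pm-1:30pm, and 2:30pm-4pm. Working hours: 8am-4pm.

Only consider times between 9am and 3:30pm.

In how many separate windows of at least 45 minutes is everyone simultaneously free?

Brynn free within 08:00–16:00: 08:00–09:30, 10:00–10:45, 11:30–12:30, 13:30–14:30.
Callum ∩ Emeka: 12:45–13:15, 13:30–14:00.
Callum ∩ Emeka ∩ Brynn: 13:30–14:00.
Restricted to 09:00–15:30: 13:30–14:00.
Windows ≥ 45 min: (none).
That's 0 windows.

0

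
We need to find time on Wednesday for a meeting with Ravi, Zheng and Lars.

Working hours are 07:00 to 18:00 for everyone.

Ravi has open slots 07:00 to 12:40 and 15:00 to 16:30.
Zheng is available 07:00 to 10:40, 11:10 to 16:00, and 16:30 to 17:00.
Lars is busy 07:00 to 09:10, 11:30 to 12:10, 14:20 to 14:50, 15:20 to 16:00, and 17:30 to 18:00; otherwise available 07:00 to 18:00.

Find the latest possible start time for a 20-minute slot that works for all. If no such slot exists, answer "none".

Lars free within 07:00–18:00: 09:10–11:30, 12:10–14:20, 14:50–15:20, 16:00–17:30.
Ravi ∩ Zheng: 07:00–10:40, 11:10–12:40, 15:00–16:00.
Ravi ∩ Zheng ∩ Lars: 09:10–10:40, 11:10–11:30, 12:10–12:40, 15:00–15:20.
Windows ≥ 20 min: 09:10–10:40, 11:10–11:30, 12:10–12:40, 15:00–15:20.
Latest start in the last window 15:00–15:20 is 15:20 − 20 min = 15:00.

15:00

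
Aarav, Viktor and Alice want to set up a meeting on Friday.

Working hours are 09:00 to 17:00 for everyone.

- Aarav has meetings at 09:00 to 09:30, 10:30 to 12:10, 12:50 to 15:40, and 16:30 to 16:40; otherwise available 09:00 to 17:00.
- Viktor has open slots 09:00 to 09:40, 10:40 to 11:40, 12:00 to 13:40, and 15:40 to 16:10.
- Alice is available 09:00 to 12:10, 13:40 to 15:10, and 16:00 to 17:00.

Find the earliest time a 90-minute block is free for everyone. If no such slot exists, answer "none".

Aarav free within 09:00–17:00: 09:30–10:30, 12:10–12:50, 15:40–16:30, 16:40–17:00.
Aarav ∩ Viktor: 09:30–09:40, 12:10–12:50, 15:40–16:10.
Aarav ∩ Viktor ∩ Alice: 09:30–09:40, 16:00–16:10.
Windows ≥ 90 min: (none).

none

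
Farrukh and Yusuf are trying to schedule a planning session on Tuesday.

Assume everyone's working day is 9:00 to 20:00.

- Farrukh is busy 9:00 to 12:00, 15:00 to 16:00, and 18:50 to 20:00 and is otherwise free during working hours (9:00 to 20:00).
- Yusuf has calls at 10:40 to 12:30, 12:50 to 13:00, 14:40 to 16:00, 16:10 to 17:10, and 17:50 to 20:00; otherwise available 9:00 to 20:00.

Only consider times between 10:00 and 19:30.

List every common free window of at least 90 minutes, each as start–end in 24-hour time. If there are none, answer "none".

Farrukh free within 09:00–20:00: 12:00–15:00, 16:00–18:50.
Yusuf free within 09:00–20:00: 09:00–10:40, 12:30–12:50, 13:00–14:40, 16:00–16:10, 17:10–17:50.
Farrukh ∩ Yusuf: 12:30–12:50, 13:00–14:40, 16:00–16:10, 17:10–17:50.
Restricted to 10:00–19:30: 12:30–12:50, 13:00–14:40, 16:00–16:10, 17:10–17:50.
Windows ≥ 90 min: 13:00–14:40.

13:00–14:40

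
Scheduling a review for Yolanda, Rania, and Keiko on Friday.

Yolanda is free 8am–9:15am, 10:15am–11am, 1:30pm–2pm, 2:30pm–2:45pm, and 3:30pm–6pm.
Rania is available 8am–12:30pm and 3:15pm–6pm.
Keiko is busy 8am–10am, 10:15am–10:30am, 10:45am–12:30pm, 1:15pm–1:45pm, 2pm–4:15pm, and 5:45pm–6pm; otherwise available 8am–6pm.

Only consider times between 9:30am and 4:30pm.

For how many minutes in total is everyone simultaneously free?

Keiko free within 08:00–18:00: 10:00–10:15, 10:30–10:45, 12:30–13:15, 13:45–14:00, 16:15–17:45.
Yolanda ∩ Rania: 08:00–09:15, 10:15–11:00, 15:30–18:00.
Yolanda ∩ Rania ∩ Keiko: 10:30–10:45, 16:15–17:45.
Restricted to 09:30–16:30: 10:30–10:45, 16:15–16:30.
Total common minutes: 15 + 15 = 30.

30 minutes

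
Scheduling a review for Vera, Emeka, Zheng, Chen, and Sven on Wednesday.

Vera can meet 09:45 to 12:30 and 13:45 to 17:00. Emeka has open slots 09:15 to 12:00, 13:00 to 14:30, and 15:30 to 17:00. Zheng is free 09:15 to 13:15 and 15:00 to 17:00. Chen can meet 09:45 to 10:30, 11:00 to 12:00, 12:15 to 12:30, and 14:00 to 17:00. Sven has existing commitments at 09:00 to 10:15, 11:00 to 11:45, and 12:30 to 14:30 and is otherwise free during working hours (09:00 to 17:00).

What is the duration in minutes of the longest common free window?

Sven free within 09:00–17:00: 10:15–11:00, 11:45–12:30, 14:30–17:00.
Vera ∩ Emeka: 09:45–12:00, 13:45–14:30, 15:30–17:00.
Vera ∩ Emeka ∩ Zheng: 09:45–12:00, 15:30–17:00.
Vera ∩ Emeka ∩ Zheng ∩ Chen: 09:45–10:30, 11:00–12:00, 15:30–17:00.
Vera ∩ Emeka ∩ Zheng ∩ Chen ∩ Sven: 10:15–10:30, 11:45–12:00, 15:30–17:00.
Common window lengths: 15, 15, 90 min; longest is 90.

90 minutes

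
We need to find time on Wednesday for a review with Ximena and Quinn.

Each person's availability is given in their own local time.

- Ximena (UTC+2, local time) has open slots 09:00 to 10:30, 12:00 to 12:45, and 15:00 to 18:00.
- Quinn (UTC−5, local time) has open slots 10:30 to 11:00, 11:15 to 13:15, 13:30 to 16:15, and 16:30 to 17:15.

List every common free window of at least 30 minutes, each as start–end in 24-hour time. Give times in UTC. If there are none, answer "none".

15:30–16:00

Ximena → UTC: 07:00–08:30, 10:00–10:45, 13:00–16:00.
Quinn → UTC: 15:30–16:00, 16:15–18:15, 18:30–21:15, 21:30–22:15.
Ximena ∩ Quinn: 15:30–16:00.
Windows ≥ 30 min: 15:30–16:00.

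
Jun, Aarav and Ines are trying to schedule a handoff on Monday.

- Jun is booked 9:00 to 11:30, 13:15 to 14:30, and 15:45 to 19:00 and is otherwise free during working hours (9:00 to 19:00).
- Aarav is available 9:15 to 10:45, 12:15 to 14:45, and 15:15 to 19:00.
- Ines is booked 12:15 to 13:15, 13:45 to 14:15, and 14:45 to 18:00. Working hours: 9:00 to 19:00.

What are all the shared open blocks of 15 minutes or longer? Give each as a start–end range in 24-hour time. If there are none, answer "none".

14:30–14:45

Jun free within 09:00–19:00: 11:30–13:15, 14:30–15:45.
Ines free within 09:00–19:00: 09:00–12:15, 13:15–13:45, 14:15–14:45, 18:00–19:00.
Jun ∩ Aarav: 12:15–13:15, 14:30–14:45, 15:15–15:45.
Jun ∩ Aarav ∩ Ines: 14:30–14:45.
Windows ≥ 15 min: 14:30–14:45.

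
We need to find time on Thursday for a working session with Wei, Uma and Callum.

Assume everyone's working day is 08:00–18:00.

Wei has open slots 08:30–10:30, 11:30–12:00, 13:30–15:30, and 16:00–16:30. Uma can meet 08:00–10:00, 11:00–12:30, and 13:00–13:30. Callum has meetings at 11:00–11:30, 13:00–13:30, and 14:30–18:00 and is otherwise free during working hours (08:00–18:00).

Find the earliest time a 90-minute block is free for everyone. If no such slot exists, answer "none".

08:30

Callum free within 08:00–18:00: 08:00–11:00, 11:30–13:00, 13:30–14:30.
Wei ∩ Uma: 08:30–10:00, 11:30–12:00.
Wei ∩ Uma ∩ Callum: 08:30–10:00, 11:30–12:00.
Windows ≥ 90 min: 08:30–10:00.
Earliest such window starts at 08:30.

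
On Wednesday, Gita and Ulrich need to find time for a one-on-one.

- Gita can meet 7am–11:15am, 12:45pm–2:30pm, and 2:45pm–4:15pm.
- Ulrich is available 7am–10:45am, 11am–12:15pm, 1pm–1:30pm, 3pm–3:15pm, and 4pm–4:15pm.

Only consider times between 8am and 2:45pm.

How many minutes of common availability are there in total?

210 minutes

Gita ∩ Ulrich: 07:00–10:45, 11:00–11:15, 13:00–13:30, 15:00–15:15, 16:00–16:15.
Restricted to 08:00–14:45: 08:00–10:45, 11:00–11:15, 13:00–13:30.
Total common minutes: 165 + 15 + 30 = 210.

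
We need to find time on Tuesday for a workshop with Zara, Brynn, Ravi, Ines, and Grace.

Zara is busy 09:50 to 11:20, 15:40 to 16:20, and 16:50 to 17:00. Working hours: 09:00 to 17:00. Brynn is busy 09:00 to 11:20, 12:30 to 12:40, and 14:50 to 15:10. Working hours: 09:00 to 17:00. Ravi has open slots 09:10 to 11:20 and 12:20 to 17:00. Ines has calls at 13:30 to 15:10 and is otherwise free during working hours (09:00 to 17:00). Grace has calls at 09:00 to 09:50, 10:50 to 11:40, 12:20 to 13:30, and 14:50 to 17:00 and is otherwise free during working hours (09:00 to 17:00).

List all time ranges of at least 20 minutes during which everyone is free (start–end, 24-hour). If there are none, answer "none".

none

Zara free within 09:00–17:00: 09:00–09:50, 11:20–15:40, 16:20–16:50.
Brynn free within 09:00–17:00: 11:20–12:30, 12:40–14:50, 15:10–17:00.
Ines free within 09:00–17:00: 09:00–13:30, 15:10–17:00.
Grace free within 09:00–17:00: 09:50–10:50, 11:40–12:20, 13:30–14:50.
Zara ∩ Brynn: 11:20–12:30, 12:40–14:50, 15:10–15:40, 16:20–16:50.
Zara ∩ Brynn ∩ Ravi: 12:20–12:30, 12:40–14:50, 15:10–15:40, 16:20–16:50.
Zara ∩ Brynn ∩ Ravi ∩ Ines: 12:20–12:30, 12:40–13:30, 15:10–15:40, 16:20–16:50.
Zara ∩ Brynn ∩ Ravi ∩ Ines ∩ Grace: (none).
Windows ≥ 20 min: (none).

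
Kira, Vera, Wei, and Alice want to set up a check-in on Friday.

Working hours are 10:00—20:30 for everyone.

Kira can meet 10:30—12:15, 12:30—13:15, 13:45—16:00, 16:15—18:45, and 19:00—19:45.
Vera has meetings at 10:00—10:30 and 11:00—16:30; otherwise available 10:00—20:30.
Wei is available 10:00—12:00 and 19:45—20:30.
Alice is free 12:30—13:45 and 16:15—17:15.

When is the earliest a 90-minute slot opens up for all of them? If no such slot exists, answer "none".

none

Vera free within 10:00–20:30: 10:30–11:00, 16:30–20:30.
Kira ∩ Vera: 10:30–11:00, 16:30–18:45, 19:00–19:45.
Kira ∩ Vera ∩ Wei: 10:30–11:00.
Kira ∩ Vera ∩ Wei ∩ Alice: (none).
Windows ≥ 90 min: (none).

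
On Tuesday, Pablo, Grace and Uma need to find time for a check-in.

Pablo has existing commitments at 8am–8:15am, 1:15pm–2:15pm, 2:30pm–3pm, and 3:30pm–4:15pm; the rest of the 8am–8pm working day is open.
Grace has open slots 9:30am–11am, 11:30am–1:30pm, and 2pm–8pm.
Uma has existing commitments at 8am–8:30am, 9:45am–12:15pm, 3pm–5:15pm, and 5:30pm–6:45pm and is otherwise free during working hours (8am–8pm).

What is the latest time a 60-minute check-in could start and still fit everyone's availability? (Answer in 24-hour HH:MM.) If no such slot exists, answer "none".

19:00

Pablo free within 08:00–20:00: 08:15–13:15, 14:15–14:30, 15:00–15:30, 16:15–20:00.
Uma free within 08:00–20:00: 08:30–09:45, 12:15–15:00, 17:15–17:30, 18:45–20:00.
Pablo ∩ Grace: 09:30–11:00, 11:30–13:15, 14:15–14:30, 15:00–15:30, 16:15–20:00.
Pablo ∩ Grace ∩ Uma: 09:30–09:45, 12:15–13:15, 14:15–14:30, 17:15–17:30, 18:45–20:00.
Windows ≥ 60 min: 12:15–13:15, 18:45–20:00.
Latest start in the last window 18:45–20:00 is 20:00 − 60 min = 19:00.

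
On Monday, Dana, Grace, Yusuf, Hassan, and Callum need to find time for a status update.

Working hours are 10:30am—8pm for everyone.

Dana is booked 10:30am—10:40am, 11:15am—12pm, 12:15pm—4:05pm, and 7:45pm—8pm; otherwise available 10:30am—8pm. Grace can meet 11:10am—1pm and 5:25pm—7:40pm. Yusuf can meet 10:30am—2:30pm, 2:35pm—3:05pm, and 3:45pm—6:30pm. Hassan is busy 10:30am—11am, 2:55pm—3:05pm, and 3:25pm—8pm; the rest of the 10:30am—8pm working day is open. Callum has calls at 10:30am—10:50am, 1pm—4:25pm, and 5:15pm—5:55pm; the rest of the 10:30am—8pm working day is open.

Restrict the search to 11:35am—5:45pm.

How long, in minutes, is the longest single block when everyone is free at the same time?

Dana free within 10:30–20:00: 10:40–11:15, 12:00–12:15, 16:05–19:45.
Hassan free within 10:30–20:00: 11:00–14:55, 15:05–15:25.
Callum free within 10:30–20:00: 10:50–13:00, 16:25–17:15, 17:55–20:00.
Dana ∩ Grace: 11:10–11:15, 12:00–12:15, 17:25–19:40.
Dana ∩ Grace ∩ Yusuf: 11:10–11:15, 12:00–12:15, 17:25–18:30.
Dana ∩ Grace ∩ Yusuf ∩ Hassan: 11:10–11:15, 12:00–12:15.
Dana ∩ Grace ∩ Yusuf ∩ Hassan ∩ Callum: 11:10–11:15, 12:00–12:15.
Restricted to 11:35–17:45: 12:00–12:15.
Single common window of 15 minutes.

15 minutes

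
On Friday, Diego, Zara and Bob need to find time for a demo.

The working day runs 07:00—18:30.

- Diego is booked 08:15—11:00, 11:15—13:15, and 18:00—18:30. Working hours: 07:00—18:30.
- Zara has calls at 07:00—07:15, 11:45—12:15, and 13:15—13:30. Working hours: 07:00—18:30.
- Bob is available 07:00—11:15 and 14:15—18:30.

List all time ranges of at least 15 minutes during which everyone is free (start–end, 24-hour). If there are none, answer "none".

Diego free within 07:00–18:30: 07:00–08:15, 11:00–11:15, 13:15–18:00.
Zara free within 07:00–18:30: 07:15–11:45, 12:15–13:15, 13:30–18:30.
Diego ∩ Zara: 07:15–08:15, 11:00–11:15, 13:30–18:00.
Diego ∩ Zara ∩ Bob: 07:15–08:15, 11:00–11:15, 14:15–18:00.
Windows ≥ 15 min: 07:15–08:15, 11:00–11:15, 14:15–18:00.

07:15–08:15, 11:00–11:15, 14:15–18:00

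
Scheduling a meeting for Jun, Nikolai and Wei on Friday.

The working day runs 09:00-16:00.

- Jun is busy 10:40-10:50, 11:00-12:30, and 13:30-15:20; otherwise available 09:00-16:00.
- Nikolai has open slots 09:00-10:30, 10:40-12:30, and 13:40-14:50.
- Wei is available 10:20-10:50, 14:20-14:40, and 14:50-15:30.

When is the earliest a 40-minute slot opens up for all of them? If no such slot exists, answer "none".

none

Jun free within 09:00–16:00: 09:00–10:40, 10:50–11:00, 12:30–13:30, 15:20–16:00.
Jun ∩ Nikolai: 09:00–10:30, 10:50–11:00.
Jun ∩ Nikolai ∩ Wei: 10:20–10:30.
Windows ≥ 40 min: (none).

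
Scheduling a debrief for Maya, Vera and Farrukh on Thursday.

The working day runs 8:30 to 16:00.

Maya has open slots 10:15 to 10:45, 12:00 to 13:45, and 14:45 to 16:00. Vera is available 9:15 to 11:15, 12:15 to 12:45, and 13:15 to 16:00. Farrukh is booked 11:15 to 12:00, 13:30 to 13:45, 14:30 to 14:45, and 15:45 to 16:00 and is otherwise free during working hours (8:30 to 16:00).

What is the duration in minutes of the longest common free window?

Farrukh free within 08:30–16:00: 08:30–11:15, 12:00–13:30, 13:45–14:30, 14:45–15:45.
Maya ∩ Vera: 10:15–10:45, 12:15–12:45, 13:15–13:45, 14:45–16:00.
Maya ∩ Vera ∩ Farrukh: 10:15–10:45, 12:15–12:45, 13:15–13:30, 14:45–15:45.
Common window lengths: 30, 30, 15, 60 min; longest is 60.

60 minutes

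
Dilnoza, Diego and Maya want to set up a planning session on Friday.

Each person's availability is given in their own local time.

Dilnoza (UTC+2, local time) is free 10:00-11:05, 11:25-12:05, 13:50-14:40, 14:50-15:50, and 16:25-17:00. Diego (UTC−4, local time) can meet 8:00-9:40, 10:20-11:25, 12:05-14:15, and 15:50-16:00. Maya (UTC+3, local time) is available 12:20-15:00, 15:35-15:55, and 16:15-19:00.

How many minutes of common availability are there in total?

70 minutes

Dilnoza → UTC: 08:00–09:05, 09:25–10:05, 11:50–12:40, 12:50–13:50, 14:25–15:00.
Diego → UTC: 12:00–13:40, 14:20–15:25, 16:05–18:15, 19:50–20:00.
Maya → UTC: 09:20–12:00, 12:35–12:55, 13:15–16:00.
Dilnoza ∩ Diego: 12:00–12:40, 12:50–13:40, 14:25–15:00.
Dilnoza ∩ Diego ∩ Maya: 12:35–12:40, 12:50–12:55, 13:15–13:40, 14:25–15:00.
Total common minutes: 5 + 5 + 25 + 35 = 70.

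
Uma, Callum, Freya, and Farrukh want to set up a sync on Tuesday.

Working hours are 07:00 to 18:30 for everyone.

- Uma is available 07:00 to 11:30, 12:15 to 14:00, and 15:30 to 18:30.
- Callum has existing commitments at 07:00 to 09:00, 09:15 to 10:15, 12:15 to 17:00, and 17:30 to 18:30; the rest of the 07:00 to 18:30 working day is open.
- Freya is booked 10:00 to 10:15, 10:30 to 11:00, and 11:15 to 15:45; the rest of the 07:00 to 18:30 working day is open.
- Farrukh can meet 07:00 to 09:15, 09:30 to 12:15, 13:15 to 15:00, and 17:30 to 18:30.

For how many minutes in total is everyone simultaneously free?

Callum free within 07:00–18:30: 09:00–09:15, 10:15–12:15, 17:00–17:30.
Freya free within 07:00–18:30: 07:00–10:00, 10:15–10:30, 11:00–11:15, 15:45–18:30.
Uma ∩ Callum: 09:00–09:15, 10:15–11:30, 17:00–17:30.
Uma ∩ Callum ∩ Freya: 09:00–09:15, 10:15–10:30, 11:00–11:15, 17:00–17:30.
Uma ∩ Callum ∩ Freya ∩ Farrukh: 09:00–09:15, 10:15–10:30, 11:00–11:15.
Total common minutes: 15 + 15 + 15 = 45.

45 minutes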